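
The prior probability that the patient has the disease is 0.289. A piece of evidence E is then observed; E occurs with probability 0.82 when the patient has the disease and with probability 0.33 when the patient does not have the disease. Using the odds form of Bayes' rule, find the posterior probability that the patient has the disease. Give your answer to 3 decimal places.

Posterior probability ≈ 0.502

Prior odds = 0.289/(1−0.289) = 0.40647. In log-odds, ln(0.40647) = -0.90025.
Add log likelihood ratio: ln(2.4848) = 0.91021.
Posterior log-odds = 0.0099659, so posterior odds = exp(0.0099659) = 1.0100. Converting, P(H|E) = 1.0100/2.0100 = 0.502.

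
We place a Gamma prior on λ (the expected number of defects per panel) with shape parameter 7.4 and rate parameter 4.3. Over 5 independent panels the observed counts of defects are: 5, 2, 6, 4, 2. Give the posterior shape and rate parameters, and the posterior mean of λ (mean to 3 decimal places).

Posterior: Gamma(shape=26.4, rate=9.3); mean ≈ 2.839

Total count ∑xᵢ = 19 over n = 5 panels.
Gamma is conjugate to the Poisson likelihood: posterior is Gamma(shape = 7.4+19 = 26.4, rate = 4.3+5 = 9.3).
E[λ | data] = 26.4/9.3 = 2.839.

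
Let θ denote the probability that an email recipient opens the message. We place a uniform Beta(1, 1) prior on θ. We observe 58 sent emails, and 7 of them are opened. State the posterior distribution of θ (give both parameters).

Observing 7 successes and 51 failures updates Beta(1, 1) by adding the success and failure counts to the two shape parameters: α = 1+7 = 8, β = 1+51 = 52.

Posterior: Beta(8, 52)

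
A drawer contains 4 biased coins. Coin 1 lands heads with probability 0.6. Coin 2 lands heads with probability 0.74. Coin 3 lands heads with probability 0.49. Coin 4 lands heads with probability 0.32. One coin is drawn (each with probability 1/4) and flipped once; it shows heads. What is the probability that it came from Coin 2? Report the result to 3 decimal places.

Tabulate prior·likelihood by source: [1] prior 0.25, lik 0.6, product 0.1500; [2] prior 0.25, lik 0.74, product 0.1850; [3] prior 0.25, lik 0.49, product 0.1225; [4] prior 0.25, lik 0.32, product 0.08000.
Normalizing constant = 0.53750; the posterior for Coin 2 is its product over the sum, 0.1850/0.53750 = 0.344.

Posterior probability ≈ 0.344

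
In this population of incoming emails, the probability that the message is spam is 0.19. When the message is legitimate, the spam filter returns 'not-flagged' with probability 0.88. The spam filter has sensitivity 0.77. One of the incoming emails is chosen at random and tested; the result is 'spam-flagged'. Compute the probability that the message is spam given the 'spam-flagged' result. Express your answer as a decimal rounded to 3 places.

Let H be the event that the message is spam. P(H) = 0.19, so P(¬H) = 0.81. With E the 'spam-flagged' result, P(E|H) = 0.77 and P(E|¬H) = 0.12.
P(E) = 0.77·0.19 + 0.12·0.81 = 0.14630 + 0.097200 = 0.24350.
By Bayes' theorem, P(H|E) = 0.14630 / 0.24350 = 0.601.

P(H | E) ≈ 0.601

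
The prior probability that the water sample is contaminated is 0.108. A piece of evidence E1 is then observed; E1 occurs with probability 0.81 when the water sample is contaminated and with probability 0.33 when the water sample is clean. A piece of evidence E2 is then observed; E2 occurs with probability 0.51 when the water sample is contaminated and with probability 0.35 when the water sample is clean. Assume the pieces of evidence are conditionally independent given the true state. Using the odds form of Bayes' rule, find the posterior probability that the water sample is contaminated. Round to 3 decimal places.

Prior odds = 0.108/(1−0.108) = 0.12108. In log-odds, ln(0.12108) = -2.1113.
Add log likelihood ratios: ln(2.4545) + ln(1.4571) = 1.2744.
Posterior log-odds = -0.83692, so posterior odds = exp(-0.83692) = 0.43304. Converting, P(H|E) = 0.43304/1.4330 = 0.302.

Posterior probability ≈ 0.302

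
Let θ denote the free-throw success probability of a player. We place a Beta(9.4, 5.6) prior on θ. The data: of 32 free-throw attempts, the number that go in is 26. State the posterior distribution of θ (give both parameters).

Posterior: Beta(35.4, 11.6)

The binomial likelihood is conjugate to the Beta prior: with 26 successes and 6 failures, the posterior is Beta(9.4+26, 5.6+6) = Beta(35.4, 11.6).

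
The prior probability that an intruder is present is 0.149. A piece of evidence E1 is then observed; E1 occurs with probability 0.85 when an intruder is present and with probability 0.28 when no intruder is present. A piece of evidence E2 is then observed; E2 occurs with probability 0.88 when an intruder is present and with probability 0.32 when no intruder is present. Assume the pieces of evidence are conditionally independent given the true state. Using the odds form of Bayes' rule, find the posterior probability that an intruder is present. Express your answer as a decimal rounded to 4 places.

Posterior probability ≈ 0.5938

Prior odds = 0.149/(1−0.149) = 0.17509.
Likelihood ratio for E1 = 0.85/0.28 = 3.0357.
Likelihood ratio for E2 = 0.88/0.32 = 2.7500.
Posterior odds = prior odds × LR₁ × LR₂ = 1.4617.
Posterior probability = odds/(1+odds) = 1.4617/2.4617 = 0.5938.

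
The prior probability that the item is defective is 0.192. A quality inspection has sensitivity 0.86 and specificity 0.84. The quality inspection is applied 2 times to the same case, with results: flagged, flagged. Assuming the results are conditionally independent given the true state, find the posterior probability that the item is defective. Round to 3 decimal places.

Let H be the event that the item is defective; start with P(H) = 0.192. P('flagged'|H) = 0.86, P('flagged'|¬H) = 0.16.
Update on result 1 ('flagged'): P(H) ← 0.86·0.1920 / (0.86·0.1920 + 0.16·0.8080) = 0.16512/0.29440 = 0.5609.
Update on result 2 ('flagged'): P(H) ← 0.86·0.5609 / (0.86·0.5609 + 0.16·0.4391) = 0.48235/0.55261 = 0.8729.

Posterior P(H) ≈ 0.873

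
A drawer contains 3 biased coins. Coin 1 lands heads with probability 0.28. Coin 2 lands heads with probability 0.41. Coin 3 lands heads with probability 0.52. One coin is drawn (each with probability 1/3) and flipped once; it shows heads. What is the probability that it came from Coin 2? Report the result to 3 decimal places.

P(heads|C1) = 0.28; P(heads|C2) = 0.41; P(heads|C3) = 0.52.
Prior × likelihood for each source: 0.333333·0.28=0.09333, 0.333333·0.41=0.1367, 0.333333·0.52=0.1733. Summing gives P(heads) = 0.40333.
P(Coin 2 | heads) = 0.1367 / 0.40333 = 0.339.

Posterior probability ≈ 0.339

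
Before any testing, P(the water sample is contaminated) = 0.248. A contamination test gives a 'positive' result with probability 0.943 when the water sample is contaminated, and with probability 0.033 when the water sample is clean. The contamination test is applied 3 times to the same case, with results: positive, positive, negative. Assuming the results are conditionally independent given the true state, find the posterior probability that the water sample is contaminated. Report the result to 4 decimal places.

With H the event that the water sample is contaminated, the joint likelihood of the observed sequence is P(data|H) = 0.943·0.943·0.057 = 0.050687 and P(data|¬H) = 0.033·0.033·0.967 = 0.0010531.
Bayes: P(H|data) = 0.248·0.050687 / (0.248·0.050687 + 0.752·0.0010531) = 0.012570/0.013362 = 0.9407.

Posterior P(H) ≈ 0.9407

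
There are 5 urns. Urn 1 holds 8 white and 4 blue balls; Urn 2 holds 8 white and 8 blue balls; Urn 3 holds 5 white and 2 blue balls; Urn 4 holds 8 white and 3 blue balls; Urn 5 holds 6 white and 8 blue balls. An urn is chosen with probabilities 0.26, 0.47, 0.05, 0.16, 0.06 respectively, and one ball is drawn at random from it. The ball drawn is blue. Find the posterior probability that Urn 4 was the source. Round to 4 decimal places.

Posterior probability ≈ 0.1054

P(blue|Urn 1) = 0.3333; P(blue|Urn 2) = 0.5; P(blue|Urn 3) = 0.2857; P(blue|Urn 4) = 0.2727; P(blue|Urn 5) = 0.5714.
Prior × likelihood for each source: 0.26·0.3333=0.08667, 0.47·0.5=0.2350, 0.05·0.2857=0.01429, 0.16·0.2727=0.04364, 0.06·0.5714=0.03429. Summing gives P(blue) = 0.41387.
P(Urn 4 | blue) = 0.04364 / 0.41387 = 0.1054.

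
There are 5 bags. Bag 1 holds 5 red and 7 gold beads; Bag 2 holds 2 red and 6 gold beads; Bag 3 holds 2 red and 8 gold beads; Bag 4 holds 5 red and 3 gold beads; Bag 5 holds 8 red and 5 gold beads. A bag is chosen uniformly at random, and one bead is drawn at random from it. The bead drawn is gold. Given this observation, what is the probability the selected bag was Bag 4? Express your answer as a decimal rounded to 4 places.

Posterior probability ≈ 0.1296

P(gold|Bag 1) = 0.5833; P(gold|Bag 2) = 0.75; P(gold|Bag 3) = 0.8; P(gold|Bag 4) = 0.375; P(gold|Bag 5) = 0.3846.
Prior × likelihood for each source: 0.2·0.5833=0.1167, 0.2·0.75=0.1500, 0.2·0.8=0.1600, 0.2·0.375=0.07500, 0.2·0.3846=0.07692. Summing gives P(gold) = 0.57859.
P(Bag 4 | gold) = 0.07500 / 0.57859 = 0.1296.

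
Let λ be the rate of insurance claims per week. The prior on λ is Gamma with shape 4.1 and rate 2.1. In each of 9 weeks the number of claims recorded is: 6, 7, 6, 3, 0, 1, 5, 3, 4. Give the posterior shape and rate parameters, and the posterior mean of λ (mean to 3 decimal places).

Total count ∑xᵢ = 35 over n = 9 weeks.
Gamma is conjugate to the Poisson likelihood: posterior is Gamma(shape = 4.1+35 = 39.1, rate = 2.1+9 = 11.1).
Posterior mean = shape/rate = 39.1/11.1 = 3.523.

Posterior: Gamma(shape=39.1, rate=11.1); mean ≈ 3.523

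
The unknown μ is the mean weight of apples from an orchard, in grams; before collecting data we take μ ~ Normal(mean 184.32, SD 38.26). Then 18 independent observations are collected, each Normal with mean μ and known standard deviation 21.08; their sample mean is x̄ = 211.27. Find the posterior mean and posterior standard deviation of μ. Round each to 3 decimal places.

Posterior mean ≈ 210.823; posterior SD ≈ 4.927

Prior precision 1/τ₀² = 1/38.26² = 0.00068314; data precision n/σ² = 18/21.08² = 0.0405071.
Posterior precision = 0.00068314 + 0.0405071 = 0.0411903, giving posterior SD = 1/√0.0411903 = 4.927.
Posterior mean = (0.00068314·184.32 + 0.0405071·211.27) / 0.0411903 = 210.823.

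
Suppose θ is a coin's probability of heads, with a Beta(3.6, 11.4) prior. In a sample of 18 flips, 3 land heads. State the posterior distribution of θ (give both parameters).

The binomial likelihood is conjugate to the Beta prior: with 3 successes and 15 failures, the posterior is Beta(3.6+3, 11.4+15) = Beta(6.6, 26.4).

Posterior: Beta(6.6, 26.4)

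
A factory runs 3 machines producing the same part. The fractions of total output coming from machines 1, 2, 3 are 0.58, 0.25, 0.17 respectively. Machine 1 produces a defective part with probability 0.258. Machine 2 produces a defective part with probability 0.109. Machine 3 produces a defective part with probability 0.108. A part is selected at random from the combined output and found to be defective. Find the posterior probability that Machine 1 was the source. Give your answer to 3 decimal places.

P(defective|M1) = 0.258; P(defective|M2) = 0.109; P(defective|M3) = 0.108.
Prior × likelihood for each source: 0.58·0.258=0.1496, 0.25·0.109=0.02725, 0.17·0.108=0.01836. Summing gives P(defective) = 0.19525.
P(Machine 1 | defective) = 0.1496 / 0.19525 = 0.766.

Posterior probability ≈ 0.766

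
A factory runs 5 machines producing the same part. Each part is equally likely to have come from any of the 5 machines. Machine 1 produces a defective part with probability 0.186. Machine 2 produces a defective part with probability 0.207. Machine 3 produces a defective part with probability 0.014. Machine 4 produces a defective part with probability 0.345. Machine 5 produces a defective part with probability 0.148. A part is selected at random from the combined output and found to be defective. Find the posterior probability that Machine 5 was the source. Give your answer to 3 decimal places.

Posterior probability ≈ 0.164

Tabulate prior·likelihood by source: [1] prior 0.2, lik 0.186, product 0.03720; [2] prior 0.2, lik 0.207, product 0.04140; [3] prior 0.2, lik 0.014, product 0.002800; [4] prior 0.2, lik 0.345, product 0.06900; [5] prior 0.2, lik 0.148, product 0.02960.
Normalizing constant = 0.18000; the posterior for Machine 5 is its product over the sum, 0.02960/0.18000 = 0.164.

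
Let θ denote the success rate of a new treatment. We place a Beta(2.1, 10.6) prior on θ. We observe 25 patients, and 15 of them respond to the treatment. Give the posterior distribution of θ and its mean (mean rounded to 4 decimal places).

Observing 15 successes and 10 failures updates Beta(2.1, 10.6) by adding the success and failure counts to the two shape parameters: α = 2.1+15 = 17.1, β = 10.6+10 = 20.6.
E[θ | data] = 17.1/(17.1+20.6) = 0.4536.

Posterior: Beta(17.1, 20.6); mean ≈ 0.4536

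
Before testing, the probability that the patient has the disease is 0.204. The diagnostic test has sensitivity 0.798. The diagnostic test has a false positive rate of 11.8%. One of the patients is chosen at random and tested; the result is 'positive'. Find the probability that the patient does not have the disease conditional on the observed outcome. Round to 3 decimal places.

P(¬H | E) ≈ 0.366

Write H for 'the patient has the disease'. Prior odds H:¬H = 0.204/0.796 = 0.25628. For the 'positive' outcome, the likelihood ratio is 0.798/0.118 = 6.7627.
Posterior odds = 0.25628 × 6.7627 = 1.7332, so P(H|E) = 1.7332/(1+1.7332) = 0.634. Then P(¬H|E) = 1 − 0.634 = 0.366.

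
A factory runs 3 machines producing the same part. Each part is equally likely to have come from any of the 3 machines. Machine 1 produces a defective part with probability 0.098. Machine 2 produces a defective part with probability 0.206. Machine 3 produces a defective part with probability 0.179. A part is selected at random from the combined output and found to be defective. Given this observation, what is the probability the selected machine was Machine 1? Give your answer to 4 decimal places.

Posterior probability ≈ 0.2029

Tabulate prior·likelihood by source: [1] prior 0.333333, lik 0.098, product 0.03267; [2] prior 0.333333, lik 0.206, product 0.06867; [3] prior 0.333333, lik 0.179, product 0.05967.
Normalizing constant = 0.16100; the posterior for Machine 1 is its product over the sum, 0.03267/0.16100 = 0.2029.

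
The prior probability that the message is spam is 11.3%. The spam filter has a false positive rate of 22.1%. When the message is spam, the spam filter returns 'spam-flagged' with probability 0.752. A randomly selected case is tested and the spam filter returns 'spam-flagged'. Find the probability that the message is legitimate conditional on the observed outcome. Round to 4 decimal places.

Let H be the event that the message is spam. P(H) = 0.113, so P(¬H) = 0.887. With E the 'spam-flagged' result, P(E|H) = 0.752 and P(E|¬H) = 0.221.
P(E) = 0.752·0.113 + 0.221·0.887 = 0.084976 + 0.19603 = 0.28100.
By Bayes' theorem, P(H|E) = 0.084976 / 0.28100 = 0.3024. Hence P(¬H|E) = 1 − 0.3024 = 0.6976.

P(¬H | E) ≈ 0.6976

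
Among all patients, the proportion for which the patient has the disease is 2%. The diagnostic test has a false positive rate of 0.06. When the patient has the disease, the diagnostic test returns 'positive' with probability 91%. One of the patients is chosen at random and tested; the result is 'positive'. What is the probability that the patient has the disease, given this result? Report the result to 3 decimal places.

Let H be the event that the patient has the disease. P(H) = 0.02, so P(¬H) = 0.98. With E the 'positive' result, P(E|H) = 0.91 and P(E|¬H) = 0.06.
P(E) = 0.91·0.02 + 0.06·0.98 = 0.018200 + 0.058800 = 0.077000.
By Bayes' theorem, P(H|E) = 0.018200 / 0.077000 = 0.236.

P(H | E) ≈ 0.236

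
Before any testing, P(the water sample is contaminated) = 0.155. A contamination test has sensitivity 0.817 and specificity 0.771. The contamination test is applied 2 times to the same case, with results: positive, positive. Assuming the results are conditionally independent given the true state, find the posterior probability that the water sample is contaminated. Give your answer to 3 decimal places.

Posterior P(H) ≈ 0.700

With H the event that the water sample is contaminated, the joint likelihood of the observed sequence is P(data|H) = 0.817·0.817 = 0.66749 and P(data|¬H) = 0.229·0.229 = 0.052441.
Bayes: P(H|data) = 0.155·0.66749 / (0.155·0.66749 + 0.845·0.052441) = 0.10346/0.14777 = 0.7001.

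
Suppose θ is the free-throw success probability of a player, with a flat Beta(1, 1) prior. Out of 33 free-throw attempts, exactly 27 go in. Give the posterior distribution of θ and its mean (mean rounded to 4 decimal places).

Observing 27 successes and 6 failures updates Beta(1, 1) by adding the success and failure counts to the two shape parameters: α = 1+27 = 28, β = 1+6 = 7.
E[θ | data] = 28/(28+7) = 0.8000.

Posterior: Beta(28, 7); mean ≈ 0.8000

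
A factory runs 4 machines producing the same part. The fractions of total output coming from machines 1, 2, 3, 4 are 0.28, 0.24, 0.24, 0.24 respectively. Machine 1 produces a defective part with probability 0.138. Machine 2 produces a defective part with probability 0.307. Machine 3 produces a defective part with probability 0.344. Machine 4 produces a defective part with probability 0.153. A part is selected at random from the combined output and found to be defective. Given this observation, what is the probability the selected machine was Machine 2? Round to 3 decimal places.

P(defective|M1) = 0.138; P(defective|M2) = 0.307; P(defective|M3) = 0.344; P(defective|M4) = 0.153.
Prior × likelihood for each source: 0.28·0.138=0.03864, 0.24·0.307=0.07368, 0.24·0.344=0.08256, 0.24·0.153=0.03672. Summing gives P(defective) = 0.23160.
P(Machine 2 | defective) = 0.07368 / 0.23160 = 0.318.

Posterior probability ≈ 0.318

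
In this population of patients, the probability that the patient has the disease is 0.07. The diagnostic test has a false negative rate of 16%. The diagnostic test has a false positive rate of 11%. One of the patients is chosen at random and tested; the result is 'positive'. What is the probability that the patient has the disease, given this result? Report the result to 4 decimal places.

Write H for 'the patient has the disease'. Prior odds H:¬H = 0.07/0.93 = 0.075269. For the 'positive' outcome, the likelihood ratio is 0.84/0.11 = 7.6364.
Posterior odds = 0.075269 × 7.6364 = 0.57478, so P(H|E) = 0.57478/(1+0.57478) = 0.3650.

P(H | E) ≈ 0.3650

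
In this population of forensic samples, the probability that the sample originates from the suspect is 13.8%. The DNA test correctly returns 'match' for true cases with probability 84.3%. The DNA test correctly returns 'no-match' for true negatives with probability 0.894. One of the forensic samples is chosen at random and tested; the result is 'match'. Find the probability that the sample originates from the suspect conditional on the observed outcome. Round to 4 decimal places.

P(H | E) ≈ 0.5601

Write H for 'the sample originates from the suspect'. Prior odds H:¬H = 0.138/0.862 = 0.16009. For the 'match' outcome, the likelihood ratio is 0.843/0.106 = 7.9528.
Posterior odds = 0.16009 × 7.9528 = 1.2732, so P(H|E) = 1.2732/(1+1.2732) = 0.5601.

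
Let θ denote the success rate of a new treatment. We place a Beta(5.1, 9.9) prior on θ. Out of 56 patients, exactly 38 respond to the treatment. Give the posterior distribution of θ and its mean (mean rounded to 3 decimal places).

Posterior: Beta(43.1, 27.9); mean ≈ 0.607

Observing 38 successes and 18 failures updates Beta(5.1, 9.9) by adding the success and failure counts to the two shape parameters: α = 5.1+38 = 43.1, β = 9.9+18 = 27.9.
E[θ | data] = 43.1/(43.1+27.9) = 0.607.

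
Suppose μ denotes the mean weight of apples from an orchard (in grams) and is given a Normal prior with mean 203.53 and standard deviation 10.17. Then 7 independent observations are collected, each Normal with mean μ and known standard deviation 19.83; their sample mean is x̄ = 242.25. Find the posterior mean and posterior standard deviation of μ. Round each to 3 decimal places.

Posterior mean ≈ 228.622; posterior SD ≈ 6.034

With known σ, the Normal prior is conjugate. Weight on the data is w = (n/σ²)/(n/σ² + 1/τ₀²) = 0.0178013/(0.0178013+0.00966848) = 0.64803.
Posterior mean = w·x̄ + (1−w)·μ₀ = 0.64803·242.25 + 0.35197·203.53 = 228.622. Posterior variance = 1/(0.0178013+0.00966848) = 36.4036, so SD = 6.034.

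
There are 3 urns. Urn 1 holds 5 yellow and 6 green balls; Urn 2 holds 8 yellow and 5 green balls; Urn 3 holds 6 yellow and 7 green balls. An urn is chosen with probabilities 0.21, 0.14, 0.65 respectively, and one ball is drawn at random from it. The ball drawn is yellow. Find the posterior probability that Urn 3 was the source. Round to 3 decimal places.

Tabulate prior·likelihood by source: [1] prior 0.21, lik 0.4545, product 0.09545; [2] prior 0.14, lik 0.6154, product 0.08615; [3] prior 0.65, lik 0.4615, product 0.3000.
Normalizing constant = 0.48161; the posterior for Urn 3 is its product over the sum, 0.3000/0.48161 = 0.623.

Posterior probability ≈ 0.623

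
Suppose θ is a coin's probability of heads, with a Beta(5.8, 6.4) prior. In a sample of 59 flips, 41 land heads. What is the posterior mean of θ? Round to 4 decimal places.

Posterior mean ≈ 0.6573

Observing 41 successes and 18 failures updates Beta(5.8, 6.4) by adding the success and failure counts to the two shape parameters: α = 5.8+41 = 46.8, β = 6.4+18 = 24.4.
Posterior mean = α/(α+β) = 46.8/71.2 = 0.6573.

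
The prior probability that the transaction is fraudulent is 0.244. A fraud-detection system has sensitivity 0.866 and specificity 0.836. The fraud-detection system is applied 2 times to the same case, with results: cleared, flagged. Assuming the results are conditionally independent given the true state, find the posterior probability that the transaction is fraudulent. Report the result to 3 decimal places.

Posterior P(H) ≈ 0.215

Let H be the event that the transaction is fraudulent; start with P(H) = 0.244. P('flagged'|H) = 0.866, P('flagged'|¬H) = 0.164.
Update on result 1 ('cleared'): P(H) ← 0.134·0.2440 / (0.134·0.2440 + 0.836·0.7560) = 0.032696/0.66471 = 0.0492.
Update on result 2 ('flagged'): P(H) ← 0.866·0.0492 / (0.866·0.0492 + 0.164·0.9508) = 0.042597/0.19853 = 0.2146.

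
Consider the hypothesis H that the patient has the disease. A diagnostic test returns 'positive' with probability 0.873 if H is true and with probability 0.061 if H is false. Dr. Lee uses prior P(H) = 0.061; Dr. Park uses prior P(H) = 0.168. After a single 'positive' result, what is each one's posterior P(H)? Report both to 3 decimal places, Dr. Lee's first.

The likelihood ratio for a 'positive' result is 0.873/0.061 = 14.311.
Dr. Lee: prior odds 0.061/0.939 = 0.064963; posterior odds 0.92971; posterior probability 0.482.
Dr. Park: prior odds 0.168/0.832 = 0.20192; posterior odds 2.8898; posterior probability 0.743.

Dr. Lee: 0.482; Dr. Park: 0.743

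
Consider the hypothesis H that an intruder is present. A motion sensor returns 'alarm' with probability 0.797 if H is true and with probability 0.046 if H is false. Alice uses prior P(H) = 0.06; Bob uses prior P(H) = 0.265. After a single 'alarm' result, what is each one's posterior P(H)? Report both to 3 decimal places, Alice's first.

P('+'|H) = 0.797, P('+'|¬H) = 0.046.
Alice: numerator 0.797·0.06 = 0.047820; evidence = 0.047820+0.046·0.94 = 0.091060; posterior = 0.525.
Bob: numerator 0.797·0.265 = 0.21121; evidence = 0.21121+0.046·0.735 = 0.24502; posterior = 0.862.

Alice: 0.525; Bob: 0.862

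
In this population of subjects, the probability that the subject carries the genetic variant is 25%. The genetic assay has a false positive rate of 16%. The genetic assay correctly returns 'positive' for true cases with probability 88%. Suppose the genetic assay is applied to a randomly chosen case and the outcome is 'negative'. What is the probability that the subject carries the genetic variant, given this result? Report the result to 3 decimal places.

Write H for 'the subject carries the genetic variant'. Prior odds H:¬H = 0.25/0.75 = 0.33333. For the 'negative' outcome, the likelihood ratio is 0.12/0.84 = 0.14286.
Posterior odds = 0.33333 × 0.14286 = 0.047619, so P(H|E) = 0.047619/(1+0.047619) = 0.045.

P(H | E) ≈ 0.045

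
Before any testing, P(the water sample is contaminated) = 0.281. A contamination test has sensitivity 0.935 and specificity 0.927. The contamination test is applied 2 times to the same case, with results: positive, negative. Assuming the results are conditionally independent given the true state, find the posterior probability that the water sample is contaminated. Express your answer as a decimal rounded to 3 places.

With H the event that the water sample is contaminated, the joint likelihood of the observed sequence is P(data|H) = 0.935·0.065 = 0.060775 and P(data|¬H) = 0.073·0.927 = 0.067671.
Bayes: P(H|data) = 0.281·0.060775 / (0.281·0.060775 + 0.719·0.067671) = 0.017078/0.065733 = 0.2598.

Posterior P(H) ≈ 0.260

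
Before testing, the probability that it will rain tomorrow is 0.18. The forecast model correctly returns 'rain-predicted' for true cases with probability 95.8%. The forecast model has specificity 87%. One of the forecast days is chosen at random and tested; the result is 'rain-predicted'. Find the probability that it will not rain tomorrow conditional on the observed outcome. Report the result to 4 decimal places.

Write H for 'it will rain tomorrow'. Prior odds H:¬H = 0.18/0.82 = 0.21951. For the 'rain-predicted' outcome, the likelihood ratio is 0.958/0.13 = 7.3692.
Posterior odds = 0.21951 × 7.3692 = 1.6176, so P(H|E) = 1.6176/(1+1.6176) = 0.6180. Then P(¬H|E) = 1 − 0.6180 = 0.3820.

P(¬H | E) ≈ 0.3820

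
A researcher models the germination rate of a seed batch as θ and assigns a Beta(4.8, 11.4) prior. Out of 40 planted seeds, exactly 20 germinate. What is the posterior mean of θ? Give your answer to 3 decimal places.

Observing 20 successes and 20 failures updates Beta(4.8, 11.4) by adding the success and failure counts to the two shape parameters: α = 4.8+20 = 24.8, β = 11.4+20 = 31.4.
Posterior mean = α/(α+β) = 24.8/56.2 = 0.441.

Posterior mean ≈ 0.441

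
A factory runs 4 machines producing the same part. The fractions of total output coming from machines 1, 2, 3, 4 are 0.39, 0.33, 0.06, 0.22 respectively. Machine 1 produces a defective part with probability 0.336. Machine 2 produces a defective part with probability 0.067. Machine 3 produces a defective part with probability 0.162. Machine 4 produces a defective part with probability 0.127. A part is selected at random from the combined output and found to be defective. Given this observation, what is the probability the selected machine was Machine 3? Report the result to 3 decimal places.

Tabulate prior·likelihood by source: [1] prior 0.39, lik 0.336, product 0.1310; [2] prior 0.33, lik 0.067, product 0.02211; [3] prior 0.06, lik 0.162, product 0.009720; [4] prior 0.22, lik 0.127, product 0.02794.
Normalizing constant = 0.19081; the posterior for Machine 3 is its product over the sum, 0.009720/0.19081 = 0.051.

Posterior probability ≈ 0.051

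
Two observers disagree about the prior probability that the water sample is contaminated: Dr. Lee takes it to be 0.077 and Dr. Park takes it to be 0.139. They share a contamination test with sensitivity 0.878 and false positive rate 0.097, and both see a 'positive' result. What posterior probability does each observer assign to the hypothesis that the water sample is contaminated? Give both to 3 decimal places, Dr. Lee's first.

P('+'|H) = 0.878, P('+'|¬H) = 0.097.
Dr. Lee: numerator 0.878·0.077 = 0.067606; evidence = 0.067606+0.097·0.923 = 0.15714; posterior = 0.430.
Dr. Park: numerator 0.878·0.139 = 0.12204; evidence = 0.12204+0.097·0.861 = 0.20556; posterior = 0.594.

Dr. Lee: 0.430; Dr. Park: 0.594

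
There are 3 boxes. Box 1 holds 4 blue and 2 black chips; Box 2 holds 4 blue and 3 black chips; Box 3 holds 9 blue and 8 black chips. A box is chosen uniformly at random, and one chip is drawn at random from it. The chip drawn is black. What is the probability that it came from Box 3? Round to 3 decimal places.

Tabulate prior·likelihood by source: [1] prior 0.333333, lik 0.3333, product 0.1111; [2] prior 0.333333, lik 0.4286, product 0.1429; [3] prior 0.333333, lik 0.4706, product 0.1569.
Normalizing constant = 0.41083; the posterior for Box 3 is its product over the sum, 0.1569/0.41083 = 0.382.

Posterior probability ≈ 0.382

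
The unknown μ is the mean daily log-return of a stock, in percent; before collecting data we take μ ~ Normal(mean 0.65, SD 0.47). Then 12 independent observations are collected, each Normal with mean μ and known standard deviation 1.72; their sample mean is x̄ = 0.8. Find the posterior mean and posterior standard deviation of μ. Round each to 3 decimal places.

Posterior mean ≈ 0.721; posterior SD ≈ 0.341

Prior precision 1/τ₀² = 1/0.47² = 4.52694; data precision n/σ² = 12/1.72² = 4.05625.
Posterior precision = 4.52694 + 4.05625 = 8.58318, giving posterior SD = 1/√8.58318 = 0.341.
Posterior mean = (4.52694·0.65 + 4.05625·0.8) / 8.58318 = 0.721.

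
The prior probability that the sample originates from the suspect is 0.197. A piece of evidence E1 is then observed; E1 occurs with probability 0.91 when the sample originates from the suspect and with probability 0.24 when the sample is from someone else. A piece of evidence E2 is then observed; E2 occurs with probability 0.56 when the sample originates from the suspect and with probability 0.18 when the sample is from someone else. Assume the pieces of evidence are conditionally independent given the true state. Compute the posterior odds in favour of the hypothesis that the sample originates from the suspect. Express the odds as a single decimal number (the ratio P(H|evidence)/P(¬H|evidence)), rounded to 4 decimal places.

Posterior odds ≈ 2.8940

Prior odds = 0.197/(1−0.197) = 0.24533. In log-odds, ln(0.24533) = -1.4052.
Add log likelihood ratios: ln(3.7917) + ln(3.1111) = 2.4678.
Posterior log-odds = 1.0626, so posterior odds = exp(1.0626) = 2.8940.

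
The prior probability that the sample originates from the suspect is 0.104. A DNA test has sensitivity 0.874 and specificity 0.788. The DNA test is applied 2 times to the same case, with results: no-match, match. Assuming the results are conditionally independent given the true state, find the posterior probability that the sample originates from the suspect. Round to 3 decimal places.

Posterior P(H) ≈ 0.071

Let H be the event that the sample originates from the suspect; start with P(H) = 0.104. P('match'|H) = 0.874, P('match'|¬H) = 0.212.
Update on result 1 ('no-match'): P(H) ← 0.126·0.1040 / (0.126·0.1040 + 0.788·0.8960) = 0.013104/0.71915 = 0.0182.
Update on result 2 ('match'): P(H) ← 0.874·0.0182 / (0.874·0.0182 + 0.212·0.9818) = 0.015926/0.22406 = 0.0711.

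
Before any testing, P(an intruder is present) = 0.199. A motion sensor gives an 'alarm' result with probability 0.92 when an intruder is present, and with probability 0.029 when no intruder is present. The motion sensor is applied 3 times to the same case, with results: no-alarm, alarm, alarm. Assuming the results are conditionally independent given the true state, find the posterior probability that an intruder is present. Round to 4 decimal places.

Let H be the event that an intruder is present; start with P(H) = 0.199. P('alarm'|H) = 0.92, P('alarm'|¬H) = 0.029.
Update on result 1 ('no-alarm'): P(H) ← 0.08·0.1990 / (0.08·0.1990 + 0.971·0.8010) = 0.015920/0.79369 = 0.0201.
Update on result 2 ('alarm'): P(H) ← 0.92·0.0201 / (0.92·0.0201 + 0.029·0.9799) = 0.018454/0.046872 = 0.3937.
Update on result 3 ('alarm'): P(H) ← 0.92·0.3937 / (0.92·0.3937 + 0.029·0.6063) = 0.36221/0.37979 = 0.9537.

Posterior P(H) ≈ 0.9537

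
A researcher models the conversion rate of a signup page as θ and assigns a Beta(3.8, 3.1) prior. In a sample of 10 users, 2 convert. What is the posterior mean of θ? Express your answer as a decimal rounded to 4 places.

Observing 2 successes and 8 failures updates Beta(3.8, 3.1) by adding the success and failure counts to the two shape parameters: α = 3.8+2 = 5.8, β = 3.1+8 = 11.1.
E[θ | data] = 5.8/(5.8+11.1) = 0.3432.

Posterior mean ≈ 0.3432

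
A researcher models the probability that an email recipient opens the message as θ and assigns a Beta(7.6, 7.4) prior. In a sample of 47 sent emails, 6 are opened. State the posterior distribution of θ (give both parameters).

Posterior: Beta(13.6, 48.4)

Observing 6 successes and 41 failures updates Beta(7.6, 7.4) by adding the success and failure counts to the two shape parameters: α = 7.6+6 = 13.6, β = 7.4+41 = 48.4.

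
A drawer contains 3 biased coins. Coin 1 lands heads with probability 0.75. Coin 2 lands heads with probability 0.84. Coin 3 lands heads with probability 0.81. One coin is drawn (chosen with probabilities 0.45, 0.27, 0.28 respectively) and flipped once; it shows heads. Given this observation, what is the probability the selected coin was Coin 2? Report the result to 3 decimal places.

P(heads|C1) = 0.75; P(heads|C2) = 0.84; P(heads|C3) = 0.81.
Prior × likelihood for each source: 0.45·0.75=0.3375, 0.27·0.84=0.2268, 0.28·0.81=0.2268. Summing gives P(heads) = 0.79110.
P(Coin 2 | heads) = 0.2268 / 0.79110 = 0.287.

Posterior probability ≈ 0.287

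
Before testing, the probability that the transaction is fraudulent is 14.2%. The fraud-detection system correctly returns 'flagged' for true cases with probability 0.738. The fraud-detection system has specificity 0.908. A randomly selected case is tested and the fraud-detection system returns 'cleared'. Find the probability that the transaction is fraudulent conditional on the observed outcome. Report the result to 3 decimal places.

P(H | E) ≈ 0.046

Let H be the event that the transaction is fraudulent. P(H) = 0.142, so P(¬H) = 0.858. With E the 'cleared' result, P(E|H) = 0.262 and P(E|¬H) = 0.908.
P(E) = 0.262·0.142 + 0.908·0.858 = 0.037204 + 0.77906 = 0.81627.
By Bayes' theorem, P(H|E) = 0.037204 / 0.81627 = 0.046.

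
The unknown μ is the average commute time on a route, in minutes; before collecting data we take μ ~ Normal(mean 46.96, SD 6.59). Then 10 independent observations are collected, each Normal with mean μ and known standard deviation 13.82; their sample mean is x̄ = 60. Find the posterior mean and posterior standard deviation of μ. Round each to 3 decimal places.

Prior precision 1/τ₀² = 1/6.59² = 0.0230266; data precision n/σ² = 10/13.82² = 0.0523581.
Posterior precision = 0.0230266 + 0.0523581 = 0.0753847, giving posterior SD = 1/√0.0753847 = 3.642.
Posterior mean = (0.0230266·46.96 + 0.0523581·60) / 0.0753847 = 56.017.

Posterior mean ≈ 56.017; posterior SD ≈ 3.642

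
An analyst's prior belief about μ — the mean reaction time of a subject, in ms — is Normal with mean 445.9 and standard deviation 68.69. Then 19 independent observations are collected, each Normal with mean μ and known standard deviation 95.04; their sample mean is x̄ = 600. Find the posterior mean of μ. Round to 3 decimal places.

With known σ, the Normal prior is conjugate. Weight on the data is w = (n/σ²)/(n/σ² + 1/τ₀²) = 0.00210349/(0.00210349+0.00021194) = 0.90847.
Posterior mean = w·x̄ + (1−w)·μ₀ = 0.90847·600 + 0.091534·445.9 = 585.895.

Posterior mean ≈ 585.895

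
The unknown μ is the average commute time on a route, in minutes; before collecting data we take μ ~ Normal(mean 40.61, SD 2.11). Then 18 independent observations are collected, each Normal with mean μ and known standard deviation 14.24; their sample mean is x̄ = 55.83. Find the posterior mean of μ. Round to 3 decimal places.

With known σ, the Normal prior is conjugate. Weight on the data is w = (n/σ²)/(n/σ² + 1/τ₀²) = 0.0887672/(0.0887672+0.224613) = 0.28326.
Posterior mean = w·x̄ + (1−w)·μ₀ = 0.28326·55.83 + 0.71674·40.61 = 44.921.

Posterior mean ≈ 44.921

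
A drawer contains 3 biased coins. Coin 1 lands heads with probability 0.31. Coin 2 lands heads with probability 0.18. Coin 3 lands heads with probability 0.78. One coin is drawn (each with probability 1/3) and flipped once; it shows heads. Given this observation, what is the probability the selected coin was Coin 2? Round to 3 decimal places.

Posterior probability ≈ 0.142

P(heads|C1) = 0.31; P(heads|C2) = 0.18; P(heads|C3) = 0.78.
Prior × likelihood for each source: 0.333333·0.31=0.1033, 0.333333·0.18=0.06000, 0.333333·0.78=0.2600. Summing gives P(heads) = 0.42333.
P(Coin 2 | heads) = 0.06000 / 0.42333 = 0.142.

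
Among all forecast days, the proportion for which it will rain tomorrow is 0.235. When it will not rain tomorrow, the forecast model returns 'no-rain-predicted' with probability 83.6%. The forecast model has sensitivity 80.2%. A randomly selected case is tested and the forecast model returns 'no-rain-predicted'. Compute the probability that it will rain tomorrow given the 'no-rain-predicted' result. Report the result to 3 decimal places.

P(H | E) ≈ 0.068

Write H for 'it will rain tomorrow'. Prior odds H:¬H = 0.235/0.765 = 0.30719. For the 'no-rain-predicted' outcome, the likelihood ratio is 0.198/0.836 = 0.23684.
Posterior odds = 0.30719 × 0.23684 = 0.072755, so P(H|E) = 0.072755/(1+0.072755) = 0.068.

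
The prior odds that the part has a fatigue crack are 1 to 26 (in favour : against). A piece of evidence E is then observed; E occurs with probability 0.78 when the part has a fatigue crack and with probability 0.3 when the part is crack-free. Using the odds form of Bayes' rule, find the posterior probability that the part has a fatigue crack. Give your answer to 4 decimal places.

Posterior probability ≈ 0.0909

Prior odds = 1/26 = 0.038462. In log-odds, ln(0.038462) = -3.2581.
Add log likelihood ratio: ln(2.6000) = 0.95551.
Posterior log-odds = -2.3026, so posterior odds = exp(-2.3026) = 0.10000. Converting, P(H|E) = 0.10000/1.1000 = 0.0909.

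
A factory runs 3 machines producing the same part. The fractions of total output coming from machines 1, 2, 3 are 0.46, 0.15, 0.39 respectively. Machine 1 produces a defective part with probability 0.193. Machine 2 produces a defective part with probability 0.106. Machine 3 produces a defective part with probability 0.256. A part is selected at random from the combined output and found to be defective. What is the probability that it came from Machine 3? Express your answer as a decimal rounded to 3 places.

P(defective|M1) = 0.193; P(defective|M2) = 0.106; P(defective|M3) = 0.256.
Prior × likelihood for each source: 0.46·0.193=0.08878, 0.15·0.106=0.01590, 0.39·0.256=0.09984. Summing gives P(defective) = 0.20452.
P(Machine 3 | defective) = 0.09984 / 0.20452 = 0.488.

Posterior probability ≈ 0.488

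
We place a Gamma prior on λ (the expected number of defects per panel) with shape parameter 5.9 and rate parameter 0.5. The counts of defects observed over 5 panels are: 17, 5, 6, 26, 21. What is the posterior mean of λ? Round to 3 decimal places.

Posterior mean ≈ 14.709

The Poisson likelihood adds the total count to the shape and the number of exposure periods to the rate. Here ∑xᵢ = 75 and n = 5, so shape 5.9→80.9 and rate 0.5→5.5.
E[λ | data] = 80.9/5.5 = 14.709.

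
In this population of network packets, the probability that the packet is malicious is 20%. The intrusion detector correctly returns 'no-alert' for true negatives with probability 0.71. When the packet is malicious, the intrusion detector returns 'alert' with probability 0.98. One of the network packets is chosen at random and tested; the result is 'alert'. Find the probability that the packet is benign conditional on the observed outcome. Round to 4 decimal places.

P(¬H | E) ≈ 0.5421

Let H be the event that the packet is malicious. P(H) = 0.2, so P(¬H) = 0.8. With E the 'alert' result, P(E|H) = 0.98 and P(E|¬H) = 0.29.
P(E) = 0.98·0.2 + 0.29·0.8 = 0.19600 + 0.23200 = 0.42800.
By Bayes' theorem, P(H|E) = 0.19600 / 0.42800 = 0.4579. Hence P(¬H|E) = 1 − 0.4579 = 0.5421.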